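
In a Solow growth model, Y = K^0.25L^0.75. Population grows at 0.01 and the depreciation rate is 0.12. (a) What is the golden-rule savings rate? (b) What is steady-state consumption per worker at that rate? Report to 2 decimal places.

The effective depreciation rate is n + δ = 0.01 + 0.12 = 0.13.
For Cobb-Douglas, s_gold equals capital's share: s_gold = 0.25.
Golden rule sets MPK = n+δ: 0.25·k^(0.25−1) = 0.13, so k_gold = (0.25/0.13)^(1/0.75) ≈ 2.3915.
y_gold = 2.3915^0.25 ≈ 1.2436; c_gold = (1−0.25)·y_gold ≈ 0.9327.

(a) s_gold = 0.25; (b) c_gold ≈ 0.93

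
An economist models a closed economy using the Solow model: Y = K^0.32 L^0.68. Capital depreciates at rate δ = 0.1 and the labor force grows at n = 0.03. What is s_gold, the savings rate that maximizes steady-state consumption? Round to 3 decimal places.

Capital per worker breaks even when investment replaces (n + δ)·k; here n + δ = 0.13.
At the golden rule MPK = n+δ, and in any Cobb-Douglas steady state s = (n+δ)·k/y = MPK·k/y = capital's share 0.32.

s_gold = 0.320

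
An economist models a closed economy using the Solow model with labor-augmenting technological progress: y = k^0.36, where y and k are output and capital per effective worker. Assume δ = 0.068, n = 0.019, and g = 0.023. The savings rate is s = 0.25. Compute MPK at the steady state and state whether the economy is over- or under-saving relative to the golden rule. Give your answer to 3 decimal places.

under-saving; MPK ≈ 0.158

Capital per effective worker breaks even when investment replaces (n + g + δ)·k; here n + g + δ = 0.11.
Steady-state k*: s·k^0.36 = 0.11·k gives k* = (0.25/0.11)^(1/0.64) ≈ 3.6067.
MPK = 0.36·3.6067^(-0.64) ≈ 0.1584.
MPK > n+g+δ = 0.11, so the economy is dynamically efficient (under-saving).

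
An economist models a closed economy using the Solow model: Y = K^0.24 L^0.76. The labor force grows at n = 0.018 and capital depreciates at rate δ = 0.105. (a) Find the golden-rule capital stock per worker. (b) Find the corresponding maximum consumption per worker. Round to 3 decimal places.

Break-even investment rate: n + δ = 0.018 + 0.105 = 0.123.
Golden rule sets MPK = n+δ: 0.24·k^(0.24−1) = 0.123, so k_gold = (0.24/0.123)^(1/0.76) ≈ 2.4098.
y_gold = 2.4098^0.24 ≈ 1.2350; c_gold = y_gold − 0.123·k_gold ≈ 0.9386.

(a) k_gold ≈ 2.410; (b) c_gold ≈ 0.939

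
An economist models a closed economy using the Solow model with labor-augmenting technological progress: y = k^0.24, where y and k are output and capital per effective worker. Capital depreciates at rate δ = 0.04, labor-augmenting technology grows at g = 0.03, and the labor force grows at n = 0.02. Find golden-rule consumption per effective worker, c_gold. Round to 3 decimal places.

c_gold ≈ 1.036

Break-even investment rate: n + g + δ = 0.02 + 0.03 + 0.04 = 0.09.
At the golden rule the marginal product of capital equals n+g+δ: 0.24·k^(0.24−1) = 0.09. Solving, k_gold = (0.24/0.09)^(1/0.76) ≈ 3.6348.
y_gold = 3.6348^0.24 ≈ 1.3631.
c_gold = y_gold − (n+g+δ)·k_gold = 1.3631 − 0.09·3.6348 ≈ 1.0359.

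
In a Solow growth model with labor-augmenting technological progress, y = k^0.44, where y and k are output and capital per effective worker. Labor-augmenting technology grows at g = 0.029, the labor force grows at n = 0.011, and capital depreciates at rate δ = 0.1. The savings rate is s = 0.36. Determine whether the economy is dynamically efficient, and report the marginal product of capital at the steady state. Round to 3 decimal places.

dynamically efficient; MPK ≈ 0.171

The effective depreciation rate is n + g + δ = 0.011 + 0.029 + 0.1 = 0.14.
Steady-state k*: s·k^0.44 = 0.14·k gives k* = (0.36/0.14)^(1/0.56) ≈ 5.4008.
MPK = 0.44·5.4008^(-0.56) ≈ 0.1711.
MPK > n+g+δ = 0.14, so the economy is dynamically efficient (under-saving).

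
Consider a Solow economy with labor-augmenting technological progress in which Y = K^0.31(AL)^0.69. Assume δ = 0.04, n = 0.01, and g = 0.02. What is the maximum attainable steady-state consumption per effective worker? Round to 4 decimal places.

c_gold ≈ 1.3465

Break-even investment rate: n + g + δ = 0.01 + 0.02 + 0.04 = 0.07.
Setting f'(k) = n+g+δ gives 0.31·k^(0.31−1) = 0.07, hence k_gold = (0.31/0.07)^(1/0.69) ≈ 8.6420.
y_gold = 8.6420^0.31 ≈ 1.9514.
c_gold = y_gold − (n+g+δ)·k_gold = 1.9514 − 0.07·8.6420 ≈ 1.3465.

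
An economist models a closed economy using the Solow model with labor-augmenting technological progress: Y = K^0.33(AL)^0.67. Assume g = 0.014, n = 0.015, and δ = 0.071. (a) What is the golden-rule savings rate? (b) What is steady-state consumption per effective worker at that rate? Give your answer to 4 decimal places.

(a) s_gold = 0.3300; (b) c_gold ≈ 1.2063

Break-even investment rate: n + g + δ = 0.015 + 0.014 + 0.071 = 0.1.
For Cobb-Douglas, s_gold equals capital's share: s_gold = 0.33.
At the golden rule the marginal product of capital equals n+g+δ: 0.33·k^(0.33−1) = 0.1. Solving, k_gold = (0.33/0.1)^(1/0.67) ≈ 5.9416.
y_gold = 5.9416^0.33 ≈ 1.8005; c_gold = (1−0.33)·y_gold ≈ 1.2063.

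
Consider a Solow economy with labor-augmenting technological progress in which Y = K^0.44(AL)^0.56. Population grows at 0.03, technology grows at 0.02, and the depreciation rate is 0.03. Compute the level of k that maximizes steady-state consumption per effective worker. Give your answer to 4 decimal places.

Capital per effective worker breaks even when investment replaces (n + g + δ)·k; here n + g + δ = 0.08.
At the golden rule the marginal product of capital equals n+g+δ: 0.44·k^(0.44−1) = 0.08. Solving, k_gold = (0.44/0.08)^(1/0.56) ≈ 20.9931.

k_gold ≈ 20.9931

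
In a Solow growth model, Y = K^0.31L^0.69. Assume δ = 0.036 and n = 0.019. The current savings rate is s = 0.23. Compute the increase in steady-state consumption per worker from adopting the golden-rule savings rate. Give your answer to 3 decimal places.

n + δ = 0.019 + 0.036 = 0.055.
Current steady state (s = 0.23): k* = (0.23/0.055)^(1/0.69) ≈ 7.9530, y* = 7.9530^0.31 ≈ 1.9018, c* = (1−0.23)·1.9018 ≈ 1.4644.
Maximizing c = f(k) − (n+δ)·k gives f'(k) = n+δ, i.e. 0.31·k^(0.31−1) = 0.055, so k_gold = (0.31/0.055)^(1/0.69) ≈ 12.2576.
y_gold = 12.2576^0.31 ≈ 2.1747, c_gold = y_gold − 0.055·k_gold ≈ 1.5006.
Gain: Δc = 1.5006 − 1.4644 ≈ 0.0362.

Δc ≈ 0.036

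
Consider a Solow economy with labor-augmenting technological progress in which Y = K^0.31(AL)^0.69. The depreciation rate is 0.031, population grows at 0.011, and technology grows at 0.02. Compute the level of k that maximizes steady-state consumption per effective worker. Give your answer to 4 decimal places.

Capital per effective worker breaks even when investment replaces (n + g + δ)·k; here n + g + δ = 0.062.
Maximizing c = f(k) − (n+g+δ)·k gives f'(k) = n+g+δ, i.e. 0.31·k^(0.31−1) = 0.062, so k_gold = (0.31/0.062)^(1/0.69) ≈ 10.3039.

k_gold ≈ 10.3039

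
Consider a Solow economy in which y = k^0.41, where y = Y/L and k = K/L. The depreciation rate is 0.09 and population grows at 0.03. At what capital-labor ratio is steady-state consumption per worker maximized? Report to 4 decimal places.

k_gold ≈ 8.0244

n + δ = 0.03 + 0.09 = 0.12.
Setting f'(k) = n+δ gives 0.41·k^(0.41−1) = 0.12, hence k_gold = (0.41/0.12)^(1/0.59) ≈ 8.0244.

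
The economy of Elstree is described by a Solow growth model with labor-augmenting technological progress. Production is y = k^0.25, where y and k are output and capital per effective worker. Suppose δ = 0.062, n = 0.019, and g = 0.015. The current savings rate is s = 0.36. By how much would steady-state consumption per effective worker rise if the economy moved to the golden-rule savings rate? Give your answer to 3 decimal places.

Δc ≈ 0.038

The effective depreciation rate is n + g + δ = 0.019 + 0.015 + 0.062 = 0.096.
Current steady state (s = 0.36): k* = (0.36/0.096)^(1/0.75) ≈ 5.8261, y* = 5.8261^0.25 ≈ 1.5536, c* = (1−0.36)·1.5536 ≈ 0.9943.
At the golden rule the marginal product of capital equals n+g+δ: 0.25·k^(0.25−1) = 0.096. Solving, k_gold = (0.25/0.096)^(1/0.75) ≈ 3.5828.
y_gold = 3.5828^0.25 ≈ 1.3758, c_gold = y_gold − 0.096·k_gold ≈ 1.0319.
Gain: Δc = 1.0319 − 0.9943 ≈ 0.0375.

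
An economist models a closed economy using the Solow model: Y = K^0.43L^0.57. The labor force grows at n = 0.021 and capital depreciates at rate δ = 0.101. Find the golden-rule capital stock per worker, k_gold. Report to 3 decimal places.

k_gold ≈ 9.117

The effective depreciation rate is n + δ = 0.021 + 0.101 = 0.122.
Setting f'(k) = n+δ gives 0.43·k^(0.43−1) = 0.122, hence k_gold = (0.43/0.122)^(1/0.57) ≈ 9.1167.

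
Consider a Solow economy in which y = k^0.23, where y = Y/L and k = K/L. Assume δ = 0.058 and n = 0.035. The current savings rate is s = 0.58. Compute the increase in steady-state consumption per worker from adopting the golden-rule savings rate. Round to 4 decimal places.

Δc ≈ 0.2835

The effective depreciation rate is n + δ = 0.035 + 0.058 = 0.093.
Current steady state (s = 0.58): k* = (0.58/0.093)^(1/0.77) ≈ 10.7745, y* = 10.7745^0.23 ≈ 1.7276, c* = (1−0.58)·1.7276 ≈ 0.7256.
At the golden rule the marginal product of capital equals n+δ: 0.23·k^(0.23−1) = 0.093. Solving, k_gold = (0.23/0.093)^(1/0.77) ≈ 3.2412.
y_gold = 3.2412^0.23 ≈ 1.3106, c_gold = y_gold − 0.093·k_gold ≈ 1.0091.
Gain: Δc = 1.0091 − 0.7256 ≈ 0.2835.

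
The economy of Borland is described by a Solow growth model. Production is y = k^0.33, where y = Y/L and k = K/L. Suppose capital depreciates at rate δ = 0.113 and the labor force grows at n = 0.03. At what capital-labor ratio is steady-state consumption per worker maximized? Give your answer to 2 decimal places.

k_gold ≈ 3.48

n + δ = 0.03 + 0.113 = 0.143.
At the golden rule the marginal product of capital equals n+δ: 0.33·k^(0.33−1) = 0.143. Solving, k_gold = (0.33/0.143)^(1/0.67) ≈ 3.4838.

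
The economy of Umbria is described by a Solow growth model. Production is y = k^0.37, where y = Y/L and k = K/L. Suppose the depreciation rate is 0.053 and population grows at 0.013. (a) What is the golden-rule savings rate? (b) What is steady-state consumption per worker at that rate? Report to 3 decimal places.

(a) s_gold = 0.370; (b) c_gold ≈ 1.734

Capital per worker breaks even when investment replaces (n + δ)·k; here n + δ = 0.066.
For Cobb-Douglas, s_gold equals capital's share: s_gold = 0.37.
Setting f'(k) = n+δ gives 0.37·k^(0.37−1) = 0.066, hence k_gold = (0.37/0.066)^(1/0.63) ≈ 15.4293.
y_gold = 15.4293^0.37 ≈ 2.7523; c_gold = (1−0.37)·y_gold ≈ 1.7339.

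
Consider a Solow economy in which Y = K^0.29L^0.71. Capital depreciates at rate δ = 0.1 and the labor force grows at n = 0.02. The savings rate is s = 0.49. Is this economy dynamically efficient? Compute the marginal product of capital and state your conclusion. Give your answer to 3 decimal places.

dynamically inefficient; MPK ≈ 0.071

The effective depreciation rate is n + δ = 0.02 + 0.1 = 0.12.
Steady-state k*: s·k^0.29 = 0.12·k gives k* = (0.49/0.12)^(1/0.71) ≈ 7.2541.
MPK = 0.29·7.2541^(-0.71) ≈ 0.0710.
MPK < n+δ = 0.12, so the economy is dynamically inefficient (over-saving).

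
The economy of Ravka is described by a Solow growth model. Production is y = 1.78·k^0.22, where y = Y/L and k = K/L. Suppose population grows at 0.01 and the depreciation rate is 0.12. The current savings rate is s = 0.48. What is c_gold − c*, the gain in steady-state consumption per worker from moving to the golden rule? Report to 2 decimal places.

n + δ = 0.01 + 0.12 = 0.13.
Current steady state (s = 0.48): k* = (0.48·1.78/0.13)^(1/0.78) ≈ 11.1778, y* = 1.78·11.1778^0.22 ≈ 3.0273, c* = (1−0.48)·3.0273 ≈ 1.5742.
Setting f'(k) = n+δ gives 0.22·1.78·k^(0.22−1) = 0.13, hence k_gold = (0.22·1.78/0.13)^(1/0.78) ≈ 4.1112.
y_gold = 1.78·4.1112^0.22 ≈ 2.4294, c_gold = y_gold − 0.13·k_gold ≈ 1.8949.
Gain: Δc = 1.8949 − 1.5742 ≈ 0.3207.

Δc ≈ 0.32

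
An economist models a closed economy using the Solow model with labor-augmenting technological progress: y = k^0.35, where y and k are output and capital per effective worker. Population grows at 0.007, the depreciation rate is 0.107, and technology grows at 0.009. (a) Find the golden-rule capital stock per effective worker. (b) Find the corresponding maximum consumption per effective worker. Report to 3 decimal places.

Capital per effective worker breaks even when investment replaces (n + g + δ)·k; here n + g + δ = 0.123.
Setting f'(k) = n+g+δ gives 0.35·k^(0.35−1) = 0.123, hence k_gold = (0.35/0.123)^(1/0.65) ≈ 4.9970.
y_gold = 4.9970^0.35 ≈ 1.7561; c_gold = y_gold − 0.123·k_gold ≈ 1.1415.

(a) k_gold ≈ 4.997; (b) c_gold ≈ 1.141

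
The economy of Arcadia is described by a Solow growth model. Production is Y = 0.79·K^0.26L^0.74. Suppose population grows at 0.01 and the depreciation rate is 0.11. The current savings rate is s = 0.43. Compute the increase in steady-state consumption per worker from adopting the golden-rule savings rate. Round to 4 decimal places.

Break-even investment rate: n + δ = 0.01 + 0.11 = 0.12.
Current steady state (s = 0.43): k* = (0.43·0.79/0.12)^(1/0.74) ≈ 4.0803, y* = 0.79·4.0803^0.26 ≈ 1.1387, c* = (1−0.43)·1.1387 ≈ 0.6491.
Maximizing c = f(k) − (n+δ)·k gives f'(k) = n+δ, i.e. 0.26·0.79·k^(0.26−1) = 0.12, so k_gold = (0.26·0.79/0.12)^(1/0.74) ≈ 2.0674.
y_gold = 0.79·2.0674^0.26 ≈ 0.9542, c_gold = y_gold − 0.12·k_gold ≈ 0.7061.
Gain: Δc = 0.7061 − 0.6491 ≈ 0.0571.

Δc ≈ 0.0571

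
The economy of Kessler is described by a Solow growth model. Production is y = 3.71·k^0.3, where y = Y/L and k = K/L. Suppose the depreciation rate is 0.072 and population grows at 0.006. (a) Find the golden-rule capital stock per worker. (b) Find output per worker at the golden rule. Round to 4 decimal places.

(a) k_gold ≈ 44.5804; (b) y_gold ≈ 11.5909

The effective depreciation rate is n + δ = 0.006 + 0.072 = 0.078.
Golden rule sets MPK = n+δ: 0.3·3.71·k^(0.3−1) = 0.078, so k_gold = (0.3·3.71/0.078)^(1/0.7) ≈ 44.5804.
y_gold = 3.71·44.5804^0.3 ≈ 11.5909.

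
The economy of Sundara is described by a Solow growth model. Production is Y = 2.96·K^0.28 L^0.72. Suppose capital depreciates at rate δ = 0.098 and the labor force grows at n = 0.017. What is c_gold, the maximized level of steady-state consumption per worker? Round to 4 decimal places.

n + δ = 0.017 + 0.098 = 0.115.
Setting f'(k) = n+δ gives 0.28·2.96·k^(0.28−1) = 0.115, hence k_gold = (0.28·2.96/0.115)^(1/0.72) ≈ 15.5354.
y_gold = 2.96·15.5354^0.28 ≈ 6.3806.
c_gold = y_gold − (n+δ)·k_gold = 6.3806 − 0.115·15.5354 ≈ 4.5940.

c_gold ≈ 4.5940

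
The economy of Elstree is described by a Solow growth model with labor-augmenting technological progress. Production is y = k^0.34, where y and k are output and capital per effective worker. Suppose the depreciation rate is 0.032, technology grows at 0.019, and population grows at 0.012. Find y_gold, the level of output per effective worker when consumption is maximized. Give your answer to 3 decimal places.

Break-even investment rate: n + g + δ = 0.012 + 0.019 + 0.032 = 0.063.
At the golden rule the marginal product of capital equals n+g+δ: 0.34·k^(0.34−1) = 0.063. Solving, k_gold = (0.34/0.063)^(1/0.66) ≈ 12.8618.
Output: y_gold = k_gold^0.34 = 12.8618^0.34 ≈ 2.3832.

y_gold ≈ 2.383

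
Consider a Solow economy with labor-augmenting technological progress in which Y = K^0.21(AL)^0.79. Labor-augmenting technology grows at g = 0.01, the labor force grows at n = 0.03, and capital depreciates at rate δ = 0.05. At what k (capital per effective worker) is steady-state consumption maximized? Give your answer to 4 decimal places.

Break-even investment rate: n + g + δ = 0.03 + 0.01 + 0.05 = 0.09.
Golden rule sets MPK = n+g+δ: 0.21·k^(0.21−1) = 0.09, so k_gold = (0.21/0.09)^(1/0.79) ≈ 2.9228.

k_gold ≈ 2.9228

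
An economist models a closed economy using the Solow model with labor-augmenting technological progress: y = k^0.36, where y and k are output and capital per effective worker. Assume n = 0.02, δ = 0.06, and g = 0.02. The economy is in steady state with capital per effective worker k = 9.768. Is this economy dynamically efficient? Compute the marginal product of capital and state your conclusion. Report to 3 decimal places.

The effective depreciation rate is n + g + δ = 0.02 + 0.02 + 0.06 = 0.1.
MPK = 0.36·k^(0.36−1) = 0.36·9.768^(-0.64) ≈ 0.0837.
MPK < 0.1, so the economy is dynamically inefficient (over-saving).

dynamically inefficient; MPK ≈ 0.084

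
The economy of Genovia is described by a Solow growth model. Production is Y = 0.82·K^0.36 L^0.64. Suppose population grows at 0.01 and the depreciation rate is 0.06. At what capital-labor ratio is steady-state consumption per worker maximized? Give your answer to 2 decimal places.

k_gold ≈ 9.48

Break-even investment rate: n + δ = 0.01 + 0.06 = 0.07.
Golden rule sets MPK = n+δ: 0.36·0.82·k^(0.36−1) = 0.07, so k_gold = (0.36·0.82/0.07)^(1/0.64) ≈ 9.4753.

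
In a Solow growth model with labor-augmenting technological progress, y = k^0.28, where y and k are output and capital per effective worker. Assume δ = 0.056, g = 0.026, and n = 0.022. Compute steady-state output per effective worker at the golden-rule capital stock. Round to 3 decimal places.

Break-even investment rate: n + g + δ = 0.022 + 0.026 + 0.056 = 0.104.
Setting f'(k) = n+g+δ gives 0.28·k^(0.28−1) = 0.104, hence k_gold = (0.28/0.104)^(1/0.72) ≈ 3.9573.
Output: y_gold = k_gold^0.28 = 3.9573^0.28 ≈ 1.4698.

y_gold ≈ 1.470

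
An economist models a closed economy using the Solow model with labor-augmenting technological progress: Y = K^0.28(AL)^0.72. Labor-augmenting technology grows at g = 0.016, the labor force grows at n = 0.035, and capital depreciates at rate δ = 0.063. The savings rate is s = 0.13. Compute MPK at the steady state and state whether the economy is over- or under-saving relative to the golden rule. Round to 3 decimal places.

under-saving; MPK ≈ 0.246

Capital per effective worker breaks even when investment replaces (n + g + δ)·k; here n + g + δ = 0.114.
Steady-state k*: s·k^0.28 = 0.114·k gives k* = (0.13/0.114)^(1/0.72) ≈ 1.2001.
MPK = 0.28·1.2001^(-0.72) ≈ 0.2455.
MPK > n+g+δ = 0.114, so the economy is dynamically efficient (under-saving).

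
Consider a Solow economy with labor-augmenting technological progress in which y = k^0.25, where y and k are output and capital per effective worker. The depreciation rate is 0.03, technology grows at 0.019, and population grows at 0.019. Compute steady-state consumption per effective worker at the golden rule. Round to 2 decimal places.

Capital per effective worker breaks even when investment replaces (n + g + δ)·k; here n + g + δ = 0.068.
At the golden rule the marginal product of capital equals n+g+δ: 0.25·k^(0.25−1) = 0.068. Solving, k_gold = (0.25/0.068)^(1/0.75) ≈ 5.6742.
y_gold = 5.6742^0.25 ≈ 1.5434.
c_gold = y_gold − (n+g+δ)·k_gold = 1.5434 − 0.068·5.6742 ≈ 1.1575.

c_gold ≈ 1.16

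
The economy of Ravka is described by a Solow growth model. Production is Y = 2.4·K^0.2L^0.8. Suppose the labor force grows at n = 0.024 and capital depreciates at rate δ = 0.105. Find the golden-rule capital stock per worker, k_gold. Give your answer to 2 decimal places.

k_gold ≈ 5.17

The effective depreciation rate is n + δ = 0.024 + 0.105 = 0.129.
Setting f'(k) = n+δ gives 0.2·2.4·k^(0.2−1) = 0.129, hence k_gold = (0.2·2.4/0.129)^(1/0.8) ≈ 5.1679.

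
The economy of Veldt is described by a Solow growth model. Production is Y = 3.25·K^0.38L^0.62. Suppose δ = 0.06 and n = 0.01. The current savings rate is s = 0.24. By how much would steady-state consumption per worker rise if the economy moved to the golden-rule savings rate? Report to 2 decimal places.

Δc ≈ 0.88

n + δ = 0.01 + 0.06 = 0.07.
Current steady state (s = 0.24): k* = (0.24·3.25/0.07)^(1/0.62) ≈ 48.8320, y* = 3.25·48.8320^0.38 ≈ 14.2427, c* = (1−0.24)·14.2427 ≈ 10.8244.
At the golden rule the marginal product of capital equals n+δ: 0.38·3.25·k^(0.38−1) = 0.07. Solving, k_gold = (0.38·3.25/0.07)^(1/0.62) ≈ 102.4696.
y_gold = 3.25·102.4696^0.38 ≈ 18.8760, c_gold = y_gold − 0.07·k_gold ≈ 11.7031.
Gain: Δc = 11.7031 − 10.8244 ≈ 0.8787.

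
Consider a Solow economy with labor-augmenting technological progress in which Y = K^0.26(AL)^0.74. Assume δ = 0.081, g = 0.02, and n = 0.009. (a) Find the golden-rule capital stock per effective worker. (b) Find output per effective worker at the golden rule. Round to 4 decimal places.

The effective depreciation rate is n + g + δ = 0.009 + 0.02 + 0.081 = 0.11.
Maximizing c = f(k) − (n+g+δ)·k gives f'(k) = n+g+δ, i.e. 0.26·k^(0.26−1) = 0.11, so k_gold = (0.26/0.11)^(1/0.74) ≈ 3.1977.
y_gold = 3.1977^0.26 ≈ 1.3529.

(a) k_gold ≈ 3.1977; (b) y_gold ≈ 1.3529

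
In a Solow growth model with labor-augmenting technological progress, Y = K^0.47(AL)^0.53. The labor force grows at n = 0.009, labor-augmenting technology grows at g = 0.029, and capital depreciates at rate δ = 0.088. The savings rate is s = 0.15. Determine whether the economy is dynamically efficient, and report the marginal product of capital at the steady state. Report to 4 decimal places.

dynamically efficient; MPK ≈ 0.3948

The effective depreciation rate is n + g + δ = 0.009 + 0.029 + 0.088 = 0.126.
Steady-state k*: s·k^0.47 = 0.126·k gives k* = (0.15/0.126)^(1/0.53) ≈ 1.3895.
MPK = 0.47·1.3895^(-0.53) ≈ 0.3948.
MPK > n+g+δ = 0.126, so the economy is dynamically efficient (under-saving).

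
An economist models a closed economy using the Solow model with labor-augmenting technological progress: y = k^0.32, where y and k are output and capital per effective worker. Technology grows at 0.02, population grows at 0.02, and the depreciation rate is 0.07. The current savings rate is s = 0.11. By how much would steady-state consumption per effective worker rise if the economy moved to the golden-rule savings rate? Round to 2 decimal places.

n + g + δ = 0.02 + 0.02 + 0.07 = 0.11.
Current steady state (s = 0.11): k* = (0.11/0.11)^(1/0.68) ≈ 1.0000, y* = 1.0000^0.32 ≈ 1.0000, c* = (1−0.11)·1.0000 ≈ 0.8900.
Setting f'(k) = n+g+δ gives 0.32·k^(0.32−1) = 0.11, hence k_gold = (0.32/0.11)^(1/0.68) ≈ 4.8083.
y_gold = 4.8083^0.32 ≈ 1.6529, c_gold = y_gold − 0.11·k_gold ≈ 1.1240.
Gain: Δc = 1.1240 − 0.8900 ≈ 0.2340.

Δc ≈ 0.23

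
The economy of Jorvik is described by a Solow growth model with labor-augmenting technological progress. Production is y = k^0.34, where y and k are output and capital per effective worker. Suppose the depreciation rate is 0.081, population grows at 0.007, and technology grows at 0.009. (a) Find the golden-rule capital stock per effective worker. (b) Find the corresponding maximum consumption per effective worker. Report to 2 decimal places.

(a) k_gold ≈ 6.69; (b) c_gold ≈ 1.26

The effective depreciation rate is n + g + δ = 0.007 + 0.009 + 0.081 = 0.097.
Golden rule sets MPK = n+g+δ: 0.34·k^(0.34−1) = 0.097, so k_gold = (0.34/0.097)^(1/0.66) ≈ 6.6883.
y_gold = 6.6883^0.34 ≈ 1.9081; c_gold = y_gold − 0.097·k_gold ≈ 1.2594.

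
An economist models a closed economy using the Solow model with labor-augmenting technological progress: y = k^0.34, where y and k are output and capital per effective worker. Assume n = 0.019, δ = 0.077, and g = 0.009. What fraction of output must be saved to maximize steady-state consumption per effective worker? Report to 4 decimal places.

s_gold = 0.3400

Capital per effective worker breaks even when investment replaces (n + g + δ)·k; here n + g + δ = 0.105.
At the golden rule MPK = n+g+δ, and in any Cobb-Douglas steady state s = (n+g+δ)·k/y = MPK·k/y = capital's share 0.34.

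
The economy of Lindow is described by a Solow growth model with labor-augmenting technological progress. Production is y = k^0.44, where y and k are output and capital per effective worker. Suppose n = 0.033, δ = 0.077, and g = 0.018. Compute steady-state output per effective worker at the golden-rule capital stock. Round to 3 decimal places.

y_gold ≈ 2.638

n + g + δ = 0.033 + 0.018 + 0.077 = 0.128.
Setting f'(k) = n+g+δ gives 0.44·k^(0.44−1) = 0.128, hence k_gold = (0.44/0.128)^(1/0.56) ≈ 9.0694.
Output: y_gold = k_gold^0.44 = 9.0694^0.44 ≈ 2.6384.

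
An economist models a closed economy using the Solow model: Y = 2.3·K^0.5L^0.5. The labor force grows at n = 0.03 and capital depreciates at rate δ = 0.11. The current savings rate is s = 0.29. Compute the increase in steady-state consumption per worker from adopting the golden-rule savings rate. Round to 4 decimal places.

Break-even investment rate: n + δ = 0.03 + 0.11 = 0.14.
Current steady state (s = 0.29): k* = (0.29·2.3/0.14)^(1/0.5) ≈ 22.6984, y* = 2.3·22.6984^0.5 ≈ 10.9579, c* = (1−0.29)·10.9579 ≈ 7.7801.
At the golden rule the marginal product of capital equals n+δ: 0.5·2.3·k^(0.5−1) = 0.14. Solving, k_gold = (0.5·2.3/0.14)^(1/0.5) ≈ 67.4745.
y_gold = 2.3·67.4745^0.5 ≈ 18.8929, c_gold = y_gold − 0.14·k_gold ≈ 9.4464.
Gain: Δc = 9.4464 − 7.7801 ≈ 1.6663.

Δc ≈ 1.6663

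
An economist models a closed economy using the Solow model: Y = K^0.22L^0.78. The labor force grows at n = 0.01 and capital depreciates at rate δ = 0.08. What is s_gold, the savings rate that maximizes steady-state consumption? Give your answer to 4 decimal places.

s_gold = 0.2200

Capital per worker breaks even when investment replaces (n + δ)·k; here n + δ = 0.09.
At the golden rule MPK = n+δ, and in any Cobb-Douglas steady state s = (n+δ)·k/y = MPK·k/y = capital's share 0.22.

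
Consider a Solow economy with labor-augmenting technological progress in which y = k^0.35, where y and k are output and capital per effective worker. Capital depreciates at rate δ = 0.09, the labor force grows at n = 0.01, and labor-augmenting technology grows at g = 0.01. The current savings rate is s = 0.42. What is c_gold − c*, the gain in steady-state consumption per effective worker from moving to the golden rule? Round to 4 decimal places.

Δc ≈ 0.0190

Capital per effective worker breaks even when investment replaces (n + g + δ)·k; here n + g + δ = 0.11.
Current steady state (s = 0.42): k* = (0.42/0.11)^(1/0.65) ≈ 7.8553, y* = 7.8553^0.35 ≈ 2.0573, c* = (1−0.42)·2.0573 ≈ 1.1933.
Golden rule sets MPK = n+g+δ: 0.35·k^(0.35−1) = 0.11, so k_gold = (0.35/0.11)^(1/0.65) ≈ 5.9340.
y_gold = 5.9340^0.35 ≈ 1.8650, c_gold = y_gold − 0.11·k_gold ≈ 1.2122.
Gain: Δc = 1.2122 − 1.1933 ≈ 0.0190.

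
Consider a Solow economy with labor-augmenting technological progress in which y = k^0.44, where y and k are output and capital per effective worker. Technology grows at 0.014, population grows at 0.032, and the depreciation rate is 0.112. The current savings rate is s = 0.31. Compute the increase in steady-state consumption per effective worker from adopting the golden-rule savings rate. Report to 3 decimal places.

n + g + δ = 0.032 + 0.014 + 0.112 = 0.158.
Current steady state (s = 0.31): k* = (0.31/0.158)^(1/0.56) ≈ 3.3319, y* = 3.3319^0.44 ≈ 1.6982, c* = (1−0.31)·1.6982 ≈ 1.1717.
At the golden rule the marginal product of capital equals n+g+δ: 0.44·k^(0.44−1) = 0.158. Solving, k_gold = (0.44/0.158)^(1/0.56) ≈ 6.2270.
y_gold = 6.2270^0.44 ≈ 2.2361, c_gold = y_gold − 0.158·k_gold ≈ 1.2522.
Gain: Δc = 1.2522 − 1.1717 ≈ 0.0805.

Δc ≈ 0.080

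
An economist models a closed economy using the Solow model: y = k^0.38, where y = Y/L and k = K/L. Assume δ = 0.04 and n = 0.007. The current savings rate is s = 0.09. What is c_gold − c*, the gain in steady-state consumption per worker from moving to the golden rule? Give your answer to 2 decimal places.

Δc ≈ 0.88

Capital per worker breaks even when investment replaces (n + δ)·k; here n + δ = 0.047.
Current steady state (s = 0.09): k* = (0.09/0.047)^(1/0.62) ≈ 2.8515, y* = 2.8515^0.38 ≈ 1.4891, c* = (1−0.09)·1.4891 ≈ 1.3551.
Setting f'(k) = n+δ gives 0.38·k^(0.38−1) = 0.047, hence k_gold = (0.38/0.047)^(1/0.62) ≈ 29.1078.
y_gold = 29.1078^0.38 ≈ 3.6002, c_gold = y_gold − 0.047·k_gold ≈ 2.2321.
Gain: Δc = 2.2321 − 1.3551 ≈ 0.8770.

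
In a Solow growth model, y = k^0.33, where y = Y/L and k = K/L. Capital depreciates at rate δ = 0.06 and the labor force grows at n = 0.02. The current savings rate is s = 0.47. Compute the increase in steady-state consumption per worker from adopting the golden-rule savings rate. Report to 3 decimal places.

The effective depreciation rate is n + δ = 0.02 + 0.06 = 0.08.
Current steady state (s = 0.47): k* = (0.47/0.08)^(1/0.67) ≈ 14.0531, y* = 14.0531^0.33 ≈ 2.3920, c* = (1−0.47)·2.3920 ≈ 1.2678.
Setting f'(k) = n+δ gives 0.33·k^(0.33−1) = 0.08, hence k_gold = (0.33/0.08)^(1/0.67) ≈ 8.2898.
y_gold = 8.2898^0.33 ≈ 2.0096, c_gold = y_gold − 0.08·k_gold ≈ 1.3465.
Gain: Δc = 1.3465 − 1.2678 ≈ 0.0787.

Δc ≈ 0.079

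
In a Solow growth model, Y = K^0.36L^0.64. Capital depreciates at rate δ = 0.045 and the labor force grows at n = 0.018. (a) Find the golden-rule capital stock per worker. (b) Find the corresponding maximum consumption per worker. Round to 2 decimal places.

(a) k_gold ≈ 15.23; (b) c_gold ≈ 1.71

Break-even investment rate: n + δ = 0.018 + 0.045 = 0.063.
Setting f'(k) = n+δ gives 0.36·k^(0.36−1) = 0.063, hence k_gold = (0.36/0.063)^(1/0.64) ≈ 15.2319.
y_gold = 15.2319^0.36 ≈ 2.6656; c_gold = y_gold − 0.063·k_gold ≈ 1.7060.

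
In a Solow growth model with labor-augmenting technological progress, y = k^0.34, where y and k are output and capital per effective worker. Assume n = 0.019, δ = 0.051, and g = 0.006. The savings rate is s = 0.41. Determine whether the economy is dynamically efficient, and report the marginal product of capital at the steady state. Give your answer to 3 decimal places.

dynamically inefficient; MPK ≈ 0.063

Break-even investment rate: n + g + δ = 0.019 + 0.006 + 0.051 = 0.076.
Steady-state k*: s·k^0.34 = 0.076·k gives k* = (0.41/0.076)^(1/0.66) ≈ 12.8542.
MPK = 0.34·12.8542^(-0.66) ≈ 0.0630.
MPK < n+g+δ = 0.076, so the economy is dynamically inefficient (over-saving).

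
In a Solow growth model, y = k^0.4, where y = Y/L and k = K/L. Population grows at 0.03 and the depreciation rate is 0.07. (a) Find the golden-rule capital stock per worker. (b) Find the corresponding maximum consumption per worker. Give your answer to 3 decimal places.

(a) k_gold ≈ 10.079; (b) c_gold ≈ 1.512

The effective depreciation rate is n + δ = 0.03 + 0.07 = 0.1.
At the golden rule the marginal product of capital equals n+δ: 0.4·k^(0.4−1) = 0.1. Solving, k_gold = (0.4/0.1)^(1/0.6) ≈ 10.0794.
y_gold = 10.0794^0.4 ≈ 2.5198; c_gold = y_gold − 0.1·k_gold ≈ 1.5119.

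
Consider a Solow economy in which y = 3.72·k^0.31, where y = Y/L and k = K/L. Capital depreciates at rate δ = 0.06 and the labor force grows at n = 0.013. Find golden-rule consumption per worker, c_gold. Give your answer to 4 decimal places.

n + δ = 0.013 + 0.06 = 0.073.
Setting f'(k) = n+δ gives 0.31·3.72·k^(0.31−1) = 0.073, hence k_gold = (0.31·3.72/0.073)^(1/0.69) ≈ 54.5852.
y_gold = 3.72·54.5852^0.31 ≈ 12.8539.
c_gold = y_gold − (n+δ)·k_gold = 12.8539 − 0.073·54.5852 ≈ 8.8692.

c_gold ≈ 8.8692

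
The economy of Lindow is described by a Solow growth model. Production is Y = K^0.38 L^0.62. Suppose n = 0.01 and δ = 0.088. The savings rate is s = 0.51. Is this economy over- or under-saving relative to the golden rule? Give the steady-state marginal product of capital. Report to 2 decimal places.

over-saving; MPK ≈ 0.07

n + δ = 0.01 + 0.088 = 0.098.
Steady-state k*: s·k^0.38 = 0.098·k gives k* = (0.51/0.098)^(1/0.62) ≈ 14.3019.
MPK = 0.38·14.3019^(-0.62) ≈ 0.0730.
MPK < n+δ = 0.098, so the economy is dynamically inefficient (over-saving).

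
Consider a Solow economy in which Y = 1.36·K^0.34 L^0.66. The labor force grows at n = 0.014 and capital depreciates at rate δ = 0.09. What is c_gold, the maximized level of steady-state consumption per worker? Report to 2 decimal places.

c_gold ≈ 1.94

Break-even investment rate: n + δ = 0.014 + 0.09 = 0.104.
Maximizing c = f(k) − (n+δ)·k gives f'(k) = n+δ, i.e. 0.34·1.36·k^(0.34−1) = 0.104, so k_gold = (0.34·1.36/0.104)^(1/0.66) ≈ 9.5895.
y_gold = 1.36·9.5895^0.34 ≈ 2.9333.
c_gold = y_gold − (n+δ)·k_gold = 2.9333 − 0.104·9.5895 ≈ 1.9359.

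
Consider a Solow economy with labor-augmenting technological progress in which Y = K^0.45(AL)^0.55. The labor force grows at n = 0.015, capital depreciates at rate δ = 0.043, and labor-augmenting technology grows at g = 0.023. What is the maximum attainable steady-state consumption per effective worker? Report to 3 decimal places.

n + g + δ = 0.015 + 0.023 + 0.043 = 0.081.
Golden rule sets MPK = n+g+δ: 0.45·k^(0.45−1) = 0.081, so k_gold = (0.45/0.081)^(1/0.55) ≈ 22.5970.
y_gold = 22.5970^0.45 ≈ 4.0675.
c_gold = y_gold − (n+g+δ)·k_gold = 4.0675 − 0.081·22.5970 ≈ 2.2371.

c_gold ≈ 2.237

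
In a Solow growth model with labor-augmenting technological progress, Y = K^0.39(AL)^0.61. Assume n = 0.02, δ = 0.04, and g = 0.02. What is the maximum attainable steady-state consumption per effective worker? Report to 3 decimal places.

c_gold ≈ 1.680

Break-even investment rate: n + g + δ = 0.02 + 0.02 + 0.04 = 0.08.
Setting f'(k) = n+g+δ gives 0.39·k^(0.39−1) = 0.08, hence k_gold = (0.39/0.08)^(1/0.61) ≈ 13.4223.
y_gold = 13.4223^0.39 ≈ 2.7533.
c_gold = y_gold − (n+g+δ)·k_gold = 2.7533 − 0.08·13.4223 ≈ 1.6795.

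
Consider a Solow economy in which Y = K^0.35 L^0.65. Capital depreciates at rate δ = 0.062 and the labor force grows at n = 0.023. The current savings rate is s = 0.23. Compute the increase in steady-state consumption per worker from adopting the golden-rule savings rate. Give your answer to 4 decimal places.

The effective depreciation rate is n + δ = 0.023 + 0.062 = 0.085.
Current steady state (s = 0.23): k* = (0.23/0.085)^(1/0.65) ≈ 4.6248, y* = 4.6248^0.35 ≈ 1.7092, c* = (1−0.23)·1.7092 ≈ 1.3161.
Golden rule sets MPK = n+δ: 0.35·k^(0.35−1) = 0.085, so k_gold = (0.35/0.085)^(1/0.65) ≈ 8.8230.
y_gold = 8.8230^0.35 ≈ 2.1427, c_gold = y_gold − 0.085·k_gold ≈ 1.3928.
Gain: Δc = 1.3928 − 1.3161 ≈ 0.0767.

Δc ≈ 0.0767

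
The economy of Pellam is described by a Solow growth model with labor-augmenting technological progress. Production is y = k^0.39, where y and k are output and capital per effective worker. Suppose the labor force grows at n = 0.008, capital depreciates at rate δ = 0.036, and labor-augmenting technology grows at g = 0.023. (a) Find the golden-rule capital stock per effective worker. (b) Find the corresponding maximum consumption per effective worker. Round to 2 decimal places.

Break-even investment rate: n + g + δ = 0.008 + 0.023 + 0.036 = 0.067.
Setting f'(k) = n+g+δ gives 0.39·k^(0.39−1) = 0.067, hence k_gold = (0.39/0.067)^(1/0.61) ≈ 17.9507.
y_gold = 17.9507^0.39 ≈ 3.0838; c_gold = y_gold − 0.067·k_gold ≈ 1.8811.

(a) k_gold ≈ 17.95; (b) c_gold ≈ 1.88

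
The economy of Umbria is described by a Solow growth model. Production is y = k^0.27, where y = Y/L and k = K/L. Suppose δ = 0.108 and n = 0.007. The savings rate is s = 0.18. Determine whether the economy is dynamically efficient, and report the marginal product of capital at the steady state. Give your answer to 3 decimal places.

dynamically efficient; MPK ≈ 0.173

n + δ = 0.007 + 0.108 = 0.115.
Steady-state k*: s·k^0.27 = 0.115·k gives k* = (0.18/0.115)^(1/0.73) ≈ 1.8473.
MPK = 0.27·1.8473^(-0.73) ≈ 0.1725.
MPK > n+δ = 0.115, so the economy is dynamically efficient (under-saving).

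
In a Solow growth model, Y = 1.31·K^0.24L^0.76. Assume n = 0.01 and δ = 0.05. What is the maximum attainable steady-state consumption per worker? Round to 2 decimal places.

c_gold ≈ 1.68

Break-even investment rate: n + δ = 0.01 + 0.05 = 0.06.
Golden rule sets MPK = n+δ: 0.24·1.31·k^(0.24−1) = 0.06, so k_gold = (0.24·1.31/0.06)^(1/0.76) ≈ 8.8407.
y_gold = 1.31·8.8407^0.24 ≈ 2.2102.
c_gold = y_gold − (n+δ)·k_gold = 2.2102 − 0.06·8.8407 ≈ 1.6797.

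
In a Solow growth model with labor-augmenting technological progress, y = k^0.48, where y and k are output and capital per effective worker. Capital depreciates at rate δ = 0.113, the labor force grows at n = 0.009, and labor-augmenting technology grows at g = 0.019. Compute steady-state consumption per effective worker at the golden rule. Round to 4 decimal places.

c_gold ≈ 1.6110

The effective depreciation rate is n + g + δ = 0.009 + 0.019 + 0.113 = 0.141.
Golden rule sets MPK = n+g+δ: 0.48·k^(0.48−1) = 0.141, so k_gold = (0.48/0.141)^(1/0.52) ≈ 10.5468.
y_gold = 10.5468^0.48 ≈ 3.0981.
c_gold = y_gold − (n+g+δ)·k_gold = 3.0981 − 0.141·10.5468 ≈ 1.6110.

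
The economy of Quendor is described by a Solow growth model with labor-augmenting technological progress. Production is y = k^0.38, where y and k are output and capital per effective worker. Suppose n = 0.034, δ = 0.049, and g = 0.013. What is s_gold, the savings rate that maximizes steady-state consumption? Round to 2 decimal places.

s_gold = 0.38

The effective depreciation rate is n + g + δ = 0.034 + 0.013 + 0.049 = 0.096.
At the golden rule MPK = n+g+δ, and in any Cobb-Douglas steady state s = (n+g+δ)·k/y = MPK·k/y = capital's share 0.38.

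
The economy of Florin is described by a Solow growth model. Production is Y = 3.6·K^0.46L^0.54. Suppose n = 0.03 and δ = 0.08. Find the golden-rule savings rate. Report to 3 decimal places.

s_gold = 0.460

Break-even investment rate: n + δ = 0.03 + 0.08 = 0.11.
At the golden rule MPK = n+δ, and in any Cobb-Douglas steady state s = (n+δ)·k/y = MPK·k/y = capital's share 0.46.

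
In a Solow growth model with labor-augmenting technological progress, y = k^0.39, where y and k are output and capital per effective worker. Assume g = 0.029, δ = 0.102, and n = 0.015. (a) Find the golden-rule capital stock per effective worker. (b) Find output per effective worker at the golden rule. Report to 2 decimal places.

n + g + δ = 0.015 + 0.029 + 0.102 = 0.146.
Golden rule sets MPK = n+g+δ: 0.39·k^(0.39−1) = 0.146, so k_gold = (0.39/0.146)^(1/0.61) ≈ 5.0064.
y_gold = 5.0064^0.39 ≈ 1.8742.

(a) k_gold ≈ 5.01; (b) y_gold ≈ 1.87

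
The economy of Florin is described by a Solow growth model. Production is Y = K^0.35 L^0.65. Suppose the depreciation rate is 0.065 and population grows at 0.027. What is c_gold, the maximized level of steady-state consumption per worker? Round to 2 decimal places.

n + δ = 0.027 + 0.065 = 0.092.
At the golden rule the marginal product of capital equals n+δ: 0.35·k^(0.35−1) = 0.092. Solving, k_gold = (0.35/0.092)^(1/0.65) ≈ 7.8116.
y_gold = 7.8116^0.35 ≈ 2.0533.
c_gold = y_gold − (n+δ)·k_gold = 2.0533 − 0.092·7.8116 ≈ 1.3347.

c_gold ≈ 1.33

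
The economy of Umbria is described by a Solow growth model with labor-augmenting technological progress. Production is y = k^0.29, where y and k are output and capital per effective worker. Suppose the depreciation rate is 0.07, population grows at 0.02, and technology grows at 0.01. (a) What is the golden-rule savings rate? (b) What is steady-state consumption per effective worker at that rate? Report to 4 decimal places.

n + g + δ = 0.02 + 0.01 + 0.07 = 0.1.
For Cobb-Douglas, s_gold equals capital's share: s_gold = 0.29.
Maximizing c = f(k) − (n+g+δ)·k gives f'(k) = n+g+δ, i.e. 0.29·k^(0.29−1) = 0.1, so k_gold = (0.29/0.1)^(1/0.71) ≈ 4.4799.
y_gold = 4.4799^0.29 ≈ 1.5448; c_gold = (1−0.29)·y_gold ≈ 1.0968.

(a) s_gold = 0.2900; (b) c_gold ≈ 1.0968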